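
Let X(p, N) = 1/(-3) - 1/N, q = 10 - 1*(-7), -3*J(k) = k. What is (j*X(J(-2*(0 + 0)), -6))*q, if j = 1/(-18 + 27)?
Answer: -17/54 ≈ -0.31481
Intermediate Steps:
J(k) = -k/3
q = 17 (q = 10 + 7 = 17)
j = 1/9 ≈ 0.11111
X(p, N) = -1/3 - 1/N (X(p, N) = 1*(-1/3) - 1/N = -1/3 - 1/N)
(j*X(J(-2*(0 + 0)), -6))*q = (((1/3)*(-3 - 1*(-6))/(-6))/9)*17 = (((1/3)*(-1/6)*(-3 + 6))/9)*17 = (((1/3)*(-1/6)*3)/9)*17 = ((1/9)*(-1/6))*17 = -1/54*17 = -17/54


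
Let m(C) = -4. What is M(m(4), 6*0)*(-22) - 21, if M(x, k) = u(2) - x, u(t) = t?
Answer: -153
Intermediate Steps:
M(x, k) = 2 - x
M(m(4), 6*0)*(-22) - 21 = (2 - 1*(-4))*(-22) - 21 = (2 + 4)*(-22) - 21 = 6*(-22) - 21 = -132 - 21 = -153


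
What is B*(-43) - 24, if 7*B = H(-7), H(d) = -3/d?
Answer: -1305/49 ≈ -26.633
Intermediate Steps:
B = 3/49 (B = (-3/(-7))/7 = (-3*(-⅐))/7 = (⅐)*(3/7) = 3/49 ≈ 0.061224)
B*(-43) - 24 = (3/49)*(-43) - 24 = -129/49 - 24 = -1305/49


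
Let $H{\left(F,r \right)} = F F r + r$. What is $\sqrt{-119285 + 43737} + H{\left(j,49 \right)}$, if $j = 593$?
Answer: $17230850 + 2 i \sqrt{18887} \approx 1.7231 \cdot 10^{7} + 274.86 i$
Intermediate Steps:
$H{\left(F,r \right)} = r + r F^{2}$ ($H{\left(F,r \right)} = F^{2} r + r = r F^{2} + r = r + r F^{2}$)
$\sqrt{-119285 + 43737} + H{\left(j,49 \right)} = \sqrt{-119285 + 43737} + 49 \left(1 + 593^{2}\right) = \sqrt{-75548} + 49 \left(1 + 351649\right) = 2 i \sqrt{18887} + 49 \cdot 351650 = 2 i \sqrt{18887} + 17230850 = 17230850 + 2 i \sqrt{18887}$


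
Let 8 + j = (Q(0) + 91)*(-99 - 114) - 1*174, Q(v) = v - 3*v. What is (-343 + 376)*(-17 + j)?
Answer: -646206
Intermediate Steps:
Q(v) = -2*v
j = -19565 (j = -8 + ((-2*0 + 91)*(-99 - 114) - 1*174) = -8 + ((0 + 91)*(-213) - 174) = -8 + (91*(-213) - 174) = -8 + (-19383 - 174) = -8 - 19557 = -19565)
(-343 + 376)*(-17 + j) = (-343 + 376)*(-17 - 19565) = 33*(-19582) = -646206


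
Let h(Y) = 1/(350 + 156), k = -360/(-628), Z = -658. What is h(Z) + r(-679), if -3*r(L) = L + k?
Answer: 53896049/238326 ≈ 226.14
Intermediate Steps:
k = 90/157 (k = -360*(-1/628) = 90/157 ≈ 0.57325)
r(L) = -30/157 - L/3 (r(L) = -(L + 90/157)/3 = -(90/157 + L)/3 = -30/157 - L/3)
h(Y) = 1/506
h(Z) + r(-679) = 1/506 + (-30/157 - ⅓*(-679)) = 1/506 + (-30/157 + 679/3) = 1/506 + 106513/471 = 53896049/238326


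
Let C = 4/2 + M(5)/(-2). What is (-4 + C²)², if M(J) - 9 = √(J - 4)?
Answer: 25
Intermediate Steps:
M(J) = 9 + √(-4 + J) (M(J) = 9 + √(J - 4) = 9 + √(-4 + J))
C = -3 (C = 4/2 + (9 + √(-4 + 5))/(-2) = 4*(½) + (9 + √1)*(-½) = 2 + (9 + 1)*(-½) = 2 + 10*(-½) = 2 - 5 = -3)
(-4 + C²)² = (-4 + (-3)²)² = (-4 + 9)² = 5² = 25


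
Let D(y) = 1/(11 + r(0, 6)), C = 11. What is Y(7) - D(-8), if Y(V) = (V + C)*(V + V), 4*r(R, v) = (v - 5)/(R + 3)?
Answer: 33504/133 ≈ 251.91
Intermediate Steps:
r(R, v) = (-5 + v)/(4*(3 + R)) (r(R, v) = ((v - 5)/(R + 3))/4 = ((-5 + v)/(3 + R))/4 = (-5 + v)/(4*(3 + R)))
Y(V) = 2*V*(11 + V) (Y(V) = (V + 11)*(V + V) = (11 + V)*(2*V) = 2*V*(11 + V))
D(y) = 12/133 (D(y) = 1/(11 + (-5 + 6)/(4*(3 + 0))) = 1/(11 + (1/4)*1/3) = 1/(11 + (1/4)*(1/3)*1) = 1/(11 + 1/12) = 1/(133/12) = 12/133)
Y(7) - D(-8) = 2*7*(11 + 7) - 1*12/133 = 2*7*18 - 12/133 = 252 - 12/133 = 33504/133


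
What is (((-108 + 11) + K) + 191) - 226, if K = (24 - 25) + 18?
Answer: -115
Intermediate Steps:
K = 17 (K = -1 + 18 = 17)
(((-108 + 11) + K) + 191) - 226 = (((-108 + 11) + 17) + 191) - 226 = ((-97 + 17) + 191) - 226 = (-80 + 191) - 226 = 111 - 226 = -115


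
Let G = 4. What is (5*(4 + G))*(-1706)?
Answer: -68240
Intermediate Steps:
(5*(4 + G))*(-1706) = (5*(4 + 4))*(-1706) = (5*8)*(-1706) = 40*(-1706) = -68240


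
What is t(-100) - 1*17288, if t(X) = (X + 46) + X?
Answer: -17442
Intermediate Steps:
t(X) = 46 + 2*X (t(X) = (46 + X) + X = 46 + 2*X)
t(-100) - 1*17288 = (46 + 2*(-100)) - 1*17288 = (46 - 200) - 17288 = -154 - 17288 = -17442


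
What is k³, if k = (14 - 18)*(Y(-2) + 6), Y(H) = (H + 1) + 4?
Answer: -46656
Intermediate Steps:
Y(H) = 5 + H (Y(H) = (1 + H) + 4 = 5 + H)
k = -36 (k = (14 - 18)*((5 - 2) + 6) = -4*(3 + 6) = -4*9 = -36)
k³ = (-36)³ = -46656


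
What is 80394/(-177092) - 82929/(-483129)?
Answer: -4025768393/14259713478 ≈ -0.28232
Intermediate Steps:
80394/(-177092) - 82929/(-483129) = 80394*(-1/177092) - 82929*(-1/483129) = -40197/88546 + 27643/161043 = -4025768393/14259713478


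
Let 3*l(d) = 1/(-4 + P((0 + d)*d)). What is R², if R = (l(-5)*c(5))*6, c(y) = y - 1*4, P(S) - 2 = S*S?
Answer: 4/388129 ≈ 1.0306e-5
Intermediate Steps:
P(S) = 2 + S² (P(S) = 2 + S*S = 2 + S²)
c(y) = -4 + y (c(y) = y - 4 = -4 + y)
l(d) = 1/(3*(-2 + d⁴)) (l(d) = 1/(3*(-4 + (2 + ((0 + d)*d)²))) = 1/(3*(-4 + (2 + (d*d)²))) = 1/(3*(-4 + (2 + (d²)²))) = 1/(3*(-4 + (2 + d⁴))) = 1/(3*(-2 + d⁴)))
R = 2/623 (R = ((1/(3*(-2 + (-5)⁴)))*(-4 + 5))*6 = ((1/(3*(-2 + 625)))*1)*6 = (((⅓)/623)*1)*6 = (((⅓)*(1/623))*1)*6 = ((1/1869)*1)*6 = (1/1869)*6 = 2/623 ≈ 0.0032103)
R² = (2/623)² = 4/388129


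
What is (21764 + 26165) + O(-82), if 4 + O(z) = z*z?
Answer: 54649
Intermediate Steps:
O(z) = -4 + z² (O(z) = -4 + z*z = -4 + z²)
(21764 + 26165) + O(-82) = (21764 + 26165) + (-4 + (-82)²) = 47929 + (-4 + 6724) = 47929 + 6720 = 54649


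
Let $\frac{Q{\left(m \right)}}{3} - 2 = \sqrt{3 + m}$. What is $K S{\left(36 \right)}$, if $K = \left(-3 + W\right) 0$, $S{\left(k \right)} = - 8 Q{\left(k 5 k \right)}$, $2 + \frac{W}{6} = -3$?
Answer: $0$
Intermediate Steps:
$W = -30$ ($W = -12 + 6 \left(-3\right) = -12 - 18 = -30$)
$Q{\left(m \right)} = 6 + 3 \sqrt{3 + m}$
$S{\left(k \right)} = -48 - 24 \sqrt{3 + 5 k^{2}}$ ($S{\left(k \right)} = - 8 \left(6 + 3 \sqrt{3 + k 5 k}\right) = - 8 \left(6 + 3 \sqrt{3 + 5 k k}\right) = - 8 \left(6 + 3 \sqrt{3 + 5 k^{2}}\right) = -48 - 24 \sqrt{3 + 5 k^{2}}$)
$K = 0$ ($K = \left(-3 - 30\right) 0 = \left(-33\right) 0 = 0$)
$K S{\left(36 \right)} = 0 \left(-48 - 24 \sqrt{3 + 5 \cdot 36^{2}}\right) = 0 \left(-48 - 24 \sqrt{3 + 5 \cdot 1296}\right) = 0 \left(-48 - 24 \sqrt{3 + 6480}\right) = 0 \left(-48 - 24 \sqrt{6483}\right) = 0$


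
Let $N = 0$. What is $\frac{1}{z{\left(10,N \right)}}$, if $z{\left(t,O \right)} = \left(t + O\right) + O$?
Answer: $\frac{1}{10} \approx 0.1$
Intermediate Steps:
$z{\left(t,O \right)} = t + 2 O$ ($z{\left(t,O \right)} = \left(O + t\right) + O = t + 2 O$)
$\frac{1}{z{\left(10,N \right)}} = \frac{1}{10 + 2 \cdot 0} = \frac{1}{10 + 0} = \frac{1}{10}$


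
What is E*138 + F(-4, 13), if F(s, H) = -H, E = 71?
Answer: 9785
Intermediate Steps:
E*138 + F(-4, 13) = 71*138 - 1*13 = 9798 - 13 = 9785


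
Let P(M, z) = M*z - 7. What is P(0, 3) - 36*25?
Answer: -907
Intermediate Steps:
P(M, z) = -7 + M*z
P(0, 3) - 36*25 = (-7 + 0*3) - 36*25 = (-7 + 0) - 900 = -7 - 900 = -907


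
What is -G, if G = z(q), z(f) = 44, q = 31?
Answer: -44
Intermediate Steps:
G = 44
-G = -1*44 = -44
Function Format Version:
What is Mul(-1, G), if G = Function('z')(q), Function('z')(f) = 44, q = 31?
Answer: -44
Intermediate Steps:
G = 44
Mul(-1, G) = Mul(-1, 44) = -44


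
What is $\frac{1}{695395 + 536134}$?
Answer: $\frac{1}{1231529} \approx 8.12 \cdot 10^{-7}$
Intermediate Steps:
$\frac{1}{695395 + 536134} = \frac{1}{1231529}$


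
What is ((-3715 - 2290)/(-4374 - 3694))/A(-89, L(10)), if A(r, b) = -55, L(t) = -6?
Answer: -1201/88748 ≈ -0.013533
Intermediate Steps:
((-3715 - 2290)/(-4374 - 3694))/A(-89, L(10)) = ((-3715 - 2290)/(-4374 - 3694))/(-55) = -6005/(-8068)*(-1/55) = -6005*(-1/8068)*(-1/55) = (6005/8068)*(-1/55) = -1201/88748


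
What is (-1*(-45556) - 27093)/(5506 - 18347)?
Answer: -18463/12841 ≈ -1.4378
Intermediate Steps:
(-1*(-45556) - 27093)/(5506 - 18347) = (45556 - 27093)/(-12841) = 18463*(-1/12841) = -18463/12841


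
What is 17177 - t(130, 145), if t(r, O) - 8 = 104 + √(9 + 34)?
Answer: 17065 - √43 ≈ 17058.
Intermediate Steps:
t(r, O) = 112 + √43 (t(r, O) = 8 + (104 + √(9 + 34)) = 8 + (104 + √43) = 112 + √43)
17177 - t(130, 145) = 17177 - (112 + √43) = 17177 + (-112 - √43) = 17065 - √43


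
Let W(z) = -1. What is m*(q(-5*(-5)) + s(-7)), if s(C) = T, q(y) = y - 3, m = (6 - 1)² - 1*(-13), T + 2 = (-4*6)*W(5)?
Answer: 1672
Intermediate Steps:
T = 22 (T = -2 - 4*6*(-1) = -2 - 24*(-1) = -2 + 24 = 22)
m = 38 (m = 5² + 13 = 25 + 13 = 38)
q(y) = -3 + y
s(C) = 22
m*(q(-5*(-5)) + s(-7)) = 38*((-3 - 5*(-5)) + 22) = 38*((-3 + 25) + 22) = 38*(22 + 22) = 38*44 = 1672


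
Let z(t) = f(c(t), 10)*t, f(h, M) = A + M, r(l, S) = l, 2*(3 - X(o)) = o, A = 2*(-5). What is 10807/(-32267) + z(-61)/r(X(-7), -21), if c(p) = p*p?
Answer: -10807/32267 ≈ -0.33492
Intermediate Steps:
A = -10
X(o) = 3 - o/2
c(p) = p**2
f(h, M) = -10 + M
z(t) = 0 (z(t) = (-10 + 10)*t = 0*t = 0)
10807/(-32267) + z(-61)/r(X(-7), -21) = 10807/(-32267) + 0/(3 - 1/2*(-7)) = 10807*(-1/32267) + 0/(3 + 7/2) = -10807/32267 + 0/(13/2) = -10807/32267 + 0*(2/13) = -10807/32267 + 0 = -10807/32267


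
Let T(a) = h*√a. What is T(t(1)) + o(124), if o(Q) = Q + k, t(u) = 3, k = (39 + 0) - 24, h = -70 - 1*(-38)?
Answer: 139 - 32*√3 ≈ 83.574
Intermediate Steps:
h = -32 (h = -70 + 38 = -32)
k = 15 (k = 39 - 24 = 15)
T(a) = -32*√a
o(Q) = 15 + Q (o(Q) = Q + 15 = 15 + Q)
T(t(1)) + o(124) = -32*√3 + (15 + 124) = -32*√3 + 139 = 139 - 32*√3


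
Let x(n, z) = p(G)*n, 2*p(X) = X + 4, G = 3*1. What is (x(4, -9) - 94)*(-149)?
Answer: 11920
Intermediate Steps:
G = 3
p(X) = 2 + X/2 (p(X) = (X + 4)/2 = (4 + X)/2 = 2 + X/2)
x(n, z) = 7*n/2 (x(n, z) = (2 + (1/2)*3)*n = (2 + 3/2)*n = 7*n/2)
(x(4, -9) - 94)*(-149) = ((7/2)*4 - 94)*(-149) = (14 - 94)*(-149) = -80*(-149) = 11920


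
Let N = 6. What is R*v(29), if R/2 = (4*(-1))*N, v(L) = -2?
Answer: 96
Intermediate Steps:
R = -48 (R = 2*((4*(-1))*6) = 2*(-4*6) = 2*(-24) = -48)
R*v(29) = -48*(-2) = 96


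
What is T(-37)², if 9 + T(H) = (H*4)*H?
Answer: 29888089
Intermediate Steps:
T(H) = -9 + 4*H² (T(H) = -9 + (H*4)*H = -9 + (4*H)*H = -9 + 4*H²)
T(-37)² = (-9 + 4*(-37)²)² = (-9 + 4*1369)² = (-9 + 5476)² = 5467² = 29888089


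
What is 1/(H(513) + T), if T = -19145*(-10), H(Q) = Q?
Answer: 1/191963 ≈ 5.2093e-6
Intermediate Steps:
T = 191450
1/(H(513) + T) = 1/(513 + 191450) = 1/191963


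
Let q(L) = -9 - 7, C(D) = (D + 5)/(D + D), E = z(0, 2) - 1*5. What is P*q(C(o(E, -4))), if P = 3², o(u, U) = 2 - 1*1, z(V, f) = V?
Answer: -144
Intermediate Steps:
E = -5 (E = 0 - 1*5 = 0 - 5 = -5)
o(u, U) = 1 (o(u, U) = 2 - 1 = 1)
C(D) = (5 + D)/(2*D) (C(D) = (5 + D)/((2*D)) = (5 + D)*(1/(2*D)) = (5 + D)/(2*D))
q(L) = -16
P = 9
P*q(C(o(E, -4))) = 9*(-16) = -144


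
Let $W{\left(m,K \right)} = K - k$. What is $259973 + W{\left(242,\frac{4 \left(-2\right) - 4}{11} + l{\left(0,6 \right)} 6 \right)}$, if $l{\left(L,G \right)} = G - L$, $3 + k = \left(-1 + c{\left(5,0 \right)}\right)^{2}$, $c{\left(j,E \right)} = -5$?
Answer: $\frac{2859724}{11} \approx 2.5998 \cdot 10^{5}$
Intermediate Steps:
$k = 33$ ($k = -3 + \left(-1 - 5\right)^{2} = -3 + \left(-6\right)^{2} = -3 + 36 = 33$)
$W{\left(m,K \right)} = -33 + K$ ($W{\left(m,K \right)} = K - 33 = -33 + K$)
$259973 + W{\left(242,\frac{4 \left(-2\right) - 4}{11} + l{\left(0,6 \right)} 6 \right)} = 259973 - \left(33 - \left(6 - 0\right) 6 - \frac{4 \left(-2\right) - 4}{11}\right) = 259973 - \left(33 - \left(-8 - 4\right) \frac{1}{11} - \left(6 + 0\right) 6\right) = 259973 + \left(-33 + \left(\left(-12\right) \frac{1}{11} + 6 \cdot 6\right)\right) = 259973 + \left(-33 + \left(- \frac{12}{11} + 36\right)\right) = 259973 + \left(-33 + \frac{384}{11}\right) = 259973 + \frac{21}{11} = \frac{2859724}{11}$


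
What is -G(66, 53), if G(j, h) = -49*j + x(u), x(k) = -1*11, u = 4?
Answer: 3245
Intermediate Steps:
x(k) = -11
G(j, h) = -11 - 49*j (G(j, h) = -49*j - 11 = -11 - 49*j)
-G(66, 53) = -(-11 - 49*66) = -(-11 - 3234) = -1*(-3245) = 3245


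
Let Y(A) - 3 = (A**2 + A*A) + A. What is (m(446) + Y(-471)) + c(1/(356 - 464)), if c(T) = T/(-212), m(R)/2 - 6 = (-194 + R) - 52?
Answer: 10157260897/22896 ≈ 4.4363e+5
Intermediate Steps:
m(R) = -480 + 2*R (m(R) = 12 + 2*((-194 + R) - 52) = 12 + 2*(-246 + R) = 12 + (-492 + 2*R) = -480 + 2*R)
c(T) = -T/212 (c(T) = T*(-1/212) = -T/212)
Y(A) = 3 + A + 2*A**2 (Y(A) = 3 + ((A**2 + A*A) + A) = 3 + ((A**2 + A**2) + A) = 3 + (2*A**2 + A) = 3 + (A + 2*A**2) = 3 + A + 2*A**2)
(m(446) + Y(-471)) + c(1/(356 - 464)) = ((-480 + 2*446) + (3 - 471 + 2*(-471)**2)) - 1/(212*(356 - 464)) = ((-480 + 892) + (3 - 471 + 2*221841)) - 1/212/(-108) = (412 + (3 - 471 + 443682)) - 1/212*(-1/108) = (412 + 443214) + 1/22896 = 443626 + 1/22896 = 10157260897/22896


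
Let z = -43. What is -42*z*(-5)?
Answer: -9030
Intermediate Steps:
-42*z*(-5) = -42*(-43)*(-5) = 1806*(-5) = -9030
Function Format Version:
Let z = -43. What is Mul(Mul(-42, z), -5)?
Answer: -9030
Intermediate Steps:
Mul(Mul(-42, z), -5) = Mul(Mul(-42, -43), -5) = Mul(1806, -5) = -9030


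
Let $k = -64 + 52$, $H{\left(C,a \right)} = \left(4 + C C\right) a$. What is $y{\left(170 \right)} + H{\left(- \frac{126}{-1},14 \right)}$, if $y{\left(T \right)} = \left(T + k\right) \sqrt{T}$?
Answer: $222320 + 158 \sqrt{170} \approx 2.2438 \cdot 10^{5}$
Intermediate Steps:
$H{\left(C,a \right)} = a \left(4 + C^{2}\right)$ ($H{\left(C,a \right)} = \left(4 + C^{2}\right) a = a \left(4 + C^{2}\right)$)
$k = -12$
$y{\left(T \right)} = \sqrt{T} \left(-12 + T\right)$ ($y{\left(T \right)} = \left(T - 12\right) \sqrt{T} = \left(-12 + T\right) \sqrt{T} = \sqrt{T} \left(-12 + T\right)$)
$y{\left(170 \right)} + H{\left(- \frac{126}{-1},14 \right)} = \sqrt{170} \left(-12 + 170\right) + 14 \left(4 + \left(- \frac{126}{-1}\right)^{2}\right) = \sqrt{170} \cdot 158 + 14 \left(4 + \left(\left(-126\right) \left(-1\right)\right)^{2}\right) = 158 \sqrt{170} + 14 \left(4 + 126^{2}\right) = 158 \sqrt{170} + 14 \left(4 + 15876\right) = 158 \sqrt{170} + 14 \cdot 15880 = 158 \sqrt{170} + 222320 = 222320 + 158 \sqrt{170}$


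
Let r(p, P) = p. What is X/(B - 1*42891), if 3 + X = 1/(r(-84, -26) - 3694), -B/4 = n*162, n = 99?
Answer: 11335/404408454 ≈ 2.8029e-5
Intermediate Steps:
B = -64152 (B = -396*162 = -4*16038 = -64152)
X = -11335/3778 (X = -3 + 1/(-84 - 3694) = -3 + 1/(-3778) = -3 - 1/3778 = -11335/3778 ≈ -3.0003)
X/(B - 1*42891) = -11335/(3778*(-64152 - 1*42891)) = -11335/(3778*(-64152 - 42891)) = -11335/3778/(-107043) = -11335/3778*(-1/107043) = 11335/404408454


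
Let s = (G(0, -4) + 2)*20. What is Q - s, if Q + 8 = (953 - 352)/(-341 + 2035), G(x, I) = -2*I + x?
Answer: -351751/1694 ≈ -207.65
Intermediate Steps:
G(x, I) = x - 2*I
Q = -12951/1694 (Q = -8 + (953 - 352)/(-341 + 2035) = -8 + 601/1694 = -12951/1694 ≈ -7.6452)
s = 200 (s = ((0 - 2*(-4)) + 2)*20 = ((0 + 8) + 2)*20 = (8 + 2)*20 = 10*20 = 200)
Q - s = -12951/1694 - 1*200 = -12951/1694 - 200 = -351751/1694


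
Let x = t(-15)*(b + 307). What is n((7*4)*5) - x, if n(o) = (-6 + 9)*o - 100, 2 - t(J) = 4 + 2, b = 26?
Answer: 1652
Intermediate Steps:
t(J) = -4 (t(J) = 2 - (4 + 2) = 2 - 1*6 = 2 - 6 = -4)
n(o) = -100 + 3*o (n(o) = 3*o - 100 = -100 + 3*o)
x = -1332 (x = -4*(26 + 307) = -4*333 = -1332)
n((7*4)*5) - x = (-100 + 3*((7*4)*5)) - 1*(-1332) = (-100 + 3*(28*5)) + 1332 = (-100 + 3*140) + 1332 = (-100 + 420) + 1332 = 320 + 1332 = 1652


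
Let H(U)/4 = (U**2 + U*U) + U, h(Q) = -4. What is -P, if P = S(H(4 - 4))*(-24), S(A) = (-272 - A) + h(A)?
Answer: -6624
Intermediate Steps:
H(U) = 4*U + 8*U**2 (H(U) = 4*((U**2 + U*U) + U) = 4*((U**2 + U**2) + U) = 4*(2*U**2 + U) = 4*(U + 2*U**2) = 4*U + 8*U**2)
S(A) = -276 - A (S(A) = (-272 - A) - 4 = -276 - A)
P = 6624 (P = (-276 - 4*(4 - 4)*(1 + 2*(4 - 4)))*(-24) = (-276 - 4*0*(1 + 2*0))*(-24) = (-276 - 4*0*(1 + 0))*(-24) = (-276 - 4*0)*(-24) = (-276 - 1*0)*(-24) = (-276 + 0)*(-24) = -276*(-24) = 6624)
-P = -1*6624 = -6624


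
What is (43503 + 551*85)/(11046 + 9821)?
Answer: 90338/20867 ≈ 4.3292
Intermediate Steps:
(43503 + 551*85)/(11046 + 9821) = (43503 + 46835)/20867 = 90338*(1/20867) = 90338/20867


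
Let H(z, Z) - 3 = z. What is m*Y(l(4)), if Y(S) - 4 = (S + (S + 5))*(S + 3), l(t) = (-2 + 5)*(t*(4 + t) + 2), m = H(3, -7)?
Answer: 131694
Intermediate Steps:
H(z, Z) = 3 + z
m = 6 (m = 3 + 3 = 6)
l(t) = 6 + 3*t*(4 + t) (l(t) = 3*(2 + t*(4 + t)) = 6 + 3*t*(4 + t))
Y(S) = 4 + (3 + S)*(5 + 2*S) (Y(S) = 4 + (S + (S + 5))*(S + 3) = 4 + (S + (5 + S))*(3 + S) = 4 + (5 + 2*S)*(3 + S) = 4 + (3 + S)*(5 + 2*S))
m*Y(l(4)) = 6*(19 + 2*(6 + 3*4**2 + 12*4)**2 + 11*(6 + 3*4**2 + 12*4)) = 6*(19 + 2*(6 + 3*16 + 48)**2 + 11*(6 + 3*16 + 48)) = 6*(19 + 2*(6 + 48 + 48)**2 + 11*(6 + 48 + 48)) = 6*(19 + 2*102**2 + 11*102) = 6*(19 + 2*10404 + 1122) = 6*(19 + 20808 + 1122) = 6*21949 = 131694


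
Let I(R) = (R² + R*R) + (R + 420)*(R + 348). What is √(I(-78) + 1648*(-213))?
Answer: 2*I*√61629 ≈ 496.5*I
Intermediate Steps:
I(R) = 2*R² + (348 + R)*(420 + R) (I(R) = (R² + R²) + (420 + R)*(348 + R) = 2*R² + (348 + R)*(420 + R))
√(I(-78) + 1648*(-213)) = √((146160 + 3*(-78)² + 768*(-78)) + 1648*(-213)) = √((146160 + 3*6084 - 59904) - 351024) = √((146160 + 18252 - 59904) - 351024) = √(104508 - 351024) = √(-246516) = 2*I*√61629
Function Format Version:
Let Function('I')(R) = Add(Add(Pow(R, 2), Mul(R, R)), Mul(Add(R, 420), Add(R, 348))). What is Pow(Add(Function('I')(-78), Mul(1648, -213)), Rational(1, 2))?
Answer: Mul(2, I, Pow(61629, Rational(1, 2))) ≈ Mul(496.50, I)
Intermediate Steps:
Function('I')(R) = Add(Mul(2, Pow(R, 2)), Mul(Add(348, R), Add(420, R))) (Function('I')(R) = Add(Add(Pow(R, 2), Pow(R, 2)), Mul(Add(420, R), Add(348, R))) = Add(Mul(2, Pow(R, 2)), Mul(Add(348, R), Add(420, R))))
Pow(Add(Function('I')(-78), Mul(1648, -213)), Rational(1, 2)) = Pow(Add(Add(146160, Mul(3, Pow(-78, 2)), Mul(768, -78)), Mul(1648, -213)), Rational(1, 2)) = Pow(Add(Add(146160, Mul(3, 6084), -59904), -351024), Rational(1, 2)) = Pow(Add(Add(146160, 18252, -59904), -351024), Rational(1, 2)) = Pow(Add(104508, -351024), Rational(1, 2)) = Pow(-246516, Rational(1, 2)) = Mul(2, I, Pow(61629, Rational(1, 2)))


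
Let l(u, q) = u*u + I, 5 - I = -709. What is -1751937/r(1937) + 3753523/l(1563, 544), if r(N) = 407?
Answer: -389059180010/90416271 ≈ -4303.0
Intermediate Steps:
I = 714 (I = 5 - 1*(-709) = 5 + 709 = 714)
l(u, q) = 714 + u**2 (l(u, q) = u*u + 714 = u**2 + 714 = 714 + u**2)
-1751937/r(1937) + 3753523/l(1563, 544) = -1751937/407 + 3753523/(714 + 1563**2) = -1751937*1/407 + 3753523/(714 + 2442969) = -159267/37 + 3753523/2443683 = -389059180010/90416271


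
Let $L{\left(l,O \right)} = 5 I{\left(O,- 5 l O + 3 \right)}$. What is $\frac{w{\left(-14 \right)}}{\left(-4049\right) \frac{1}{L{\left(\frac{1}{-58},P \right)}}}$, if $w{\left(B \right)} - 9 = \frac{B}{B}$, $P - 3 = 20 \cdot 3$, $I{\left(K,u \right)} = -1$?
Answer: $\frac{50}{4049} \approx 0.012349$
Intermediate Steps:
$P = 63$ ($P = 3 + 20 \cdot 3 = 3 + 60 = 63$)
$L{\left(l,O \right)} = -5$ ($L{\left(l,O \right)} = 5 \left(-1\right) = -5$)
$w{\left(B \right)} = 10$ ($w{\left(B \right)} = 9 + \frac{B}{B} = 9 + 1 = 10$)
$\frac{w{\left(-14 \right)}}{\left(-4049\right) \frac{1}{L{\left(\frac{1}{-58},P \right)}}} = \frac{10}{\left(-4049\right) \frac{1}{-5}} = \frac{10}{\left(-4049\right) \left(- \frac{1}{5}\right)} = \frac{10}{\frac{4049}{5}} = 10 \cdot \frac{5}{4049} = \frac{50}{4049}$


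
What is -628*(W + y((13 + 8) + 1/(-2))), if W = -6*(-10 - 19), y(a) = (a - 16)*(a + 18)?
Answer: -218073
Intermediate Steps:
y(a) = (-16 + a)*(18 + a)
W = 174 (W = -6*(-29) = 174)
-628*(W + y((13 + 8) + 1/(-2))) = -628*(174 + (-288 + ((13 + 8) + 1/(-2))² + 2*((13 + 8) + 1/(-2)))) = -628*(174 + (-288 + (21 - ½)² + 2*(21 - ½))) = -628*(174 + (-288 + (41/2)² + 2*(41/2))) = -628*(174 + (-288 + 1681/4 + 41)) = -628*(174 + 693/4) = -628*1389/4 = -218073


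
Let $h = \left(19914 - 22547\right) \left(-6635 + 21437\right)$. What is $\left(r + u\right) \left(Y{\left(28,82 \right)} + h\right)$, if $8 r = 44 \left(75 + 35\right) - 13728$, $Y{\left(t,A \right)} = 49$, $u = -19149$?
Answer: $789605480420$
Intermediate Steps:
$h = -38973666$ ($h = \left(-2633\right) 14802 = -38973666$)
$r = -1111$ ($r = \frac{44 \left(75 + 35\right) - 13728}{8} = \frac{44 \cdot 110 - 13728}{8} = \frac{4840 - 13728}{8} = \frac{1}{8} \left(-8888\right) = -1111$)
$\left(r + u\right) \left(Y{\left(28,82 \right)} + h\right) = \left(-1111 - 19149\right) \left(49 - 38973666\right) = \left(-20260\right) \left(-38973617\right) = 789605480420$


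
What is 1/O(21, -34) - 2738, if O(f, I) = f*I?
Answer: -1954933/714 ≈ -2738.0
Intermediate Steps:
O(f, I) = I*f
1/O(21, -34) - 2738 = 1/(-34*21) - 2738 = 1/(-714) - 2738 = -1/714 - 2738 = -1954933/714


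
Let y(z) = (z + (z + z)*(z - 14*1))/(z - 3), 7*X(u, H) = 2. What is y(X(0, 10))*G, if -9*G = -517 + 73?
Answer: 54760/399 ≈ 137.24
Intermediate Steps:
X(u, H) = 2/7 (X(u, H) = (⅐)*2 = 2/7)
G = 148/3 (G = -(-517 + 73)/9 = -⅑*(-444) = 148/3 ≈ 49.333)
y(z) = (z + 2*z*(-14 + z))/(-3 + z) (y(z) = (z + (2*z)*(z - 14))/(-3 + z) = (z + (2*z)*(-14 + z))/(-3 + z) = (z + 2*z*(-14 + z))/(-3 + z))
y(X(0, 10))*G = (2*(-27 + 2*(2/7))/(7*(-3 + 2/7)))*(148/3) = (2*(-27 + 4/7)/(7*(-19/7)))*(148/3) = ((2/7)*(-7/19)*(-185/7))*(148/3) = (370/133)*(148/3) = 54760/399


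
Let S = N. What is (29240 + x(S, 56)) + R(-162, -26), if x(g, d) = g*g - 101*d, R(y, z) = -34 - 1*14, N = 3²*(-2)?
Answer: 23860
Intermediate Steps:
N = -18 (N = 9*(-2) = -18)
S = -18
R(y, z) = -48 (R(y, z) = -34 - 14 = -48)
x(g, d) = g² - 101*d
(29240 + x(S, 56)) + R(-162, -26) = (29240 + ((-18)² - 101*56)) - 48 = (29240 + (324 - 5656)) - 48 = (29240 - 5332) - 48 = 23908 - 48 = 23860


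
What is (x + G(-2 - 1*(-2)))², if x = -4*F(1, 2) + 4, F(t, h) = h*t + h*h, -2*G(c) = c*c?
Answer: 400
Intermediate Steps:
G(c) = -c²/2 (G(c) = -c*c/2 = -c²/2)
F(t, h) = h² + h*t (F(t, h) = h*t + h² = h² + h*t)
x = -20 (x = -8*(2 + 1) + 4 = -8*3 + 4 = -4*6 + 4 = -24 + 4 = -20)
(x + G(-2 - 1*(-2)))² = (-20 - (-2 - 1*(-2))²/2)² = (-20 - (-2 + 2)²/2)² = (-20 - ½*0²)² = (-20 - ½*0)² = (-20 + 0)² = (-20)² = 400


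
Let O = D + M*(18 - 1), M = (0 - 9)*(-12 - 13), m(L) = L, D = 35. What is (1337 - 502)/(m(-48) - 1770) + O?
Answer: 7016645/1818 ≈ 3859.5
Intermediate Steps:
M = 225 (M = -9*(-25) = 225)
O = 3860 (O = 35 + 225*(18 - 1) = 35 + 225*17 = 35 + 3825 = 3860)
(1337 - 502)/(m(-48) - 1770) + O = (1337 - 502)/(-48 - 1770) + 3860 = 835/(-1818) + 3860 = 835*(-1/1818) + 3860 = -835/1818 + 3860 = 7016645/1818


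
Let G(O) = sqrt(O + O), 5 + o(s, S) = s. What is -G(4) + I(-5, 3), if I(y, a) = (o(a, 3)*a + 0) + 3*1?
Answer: -3 - 2*sqrt(2) ≈ -5.8284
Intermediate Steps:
o(s, S) = -5 + s
G(O) = sqrt(2)*sqrt(O) (G(O) = sqrt(2*O) = sqrt(2)*sqrt(O))
I(y, a) = 3 + a*(-5 + a) (I(y, a) = ((-5 + a)*a + 0) + 3*1 = (a*(-5 + a) + 0) + 3 = a*(-5 + a) + 3 = 3 + a*(-5 + a))
-G(4) + I(-5, 3) = -sqrt(2)*sqrt(4) + (3 + 3*(-5 + 3)) = -sqrt(2)*2 + (3 + 3*(-2)) = -2*sqrt(2) + (3 - 6) = -2*sqrt(2) - 3 = -3 - 2*sqrt(2)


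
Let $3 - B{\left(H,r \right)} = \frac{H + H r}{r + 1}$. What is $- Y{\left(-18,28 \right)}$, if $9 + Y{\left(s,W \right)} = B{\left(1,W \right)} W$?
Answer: $-47$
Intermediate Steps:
$B{\left(H,r \right)} = 3 - \frac{H + H r}{1 + r}$ ($B{\left(H,r \right)} = 3 - \frac{H + H r}{r + 1} = 3 - \frac{H + H r}{1 + r}$)
$Y{\left(s,W \right)} = -9 + 2 W$ ($Y{\left(s,W \right)} = -9 + \left(3 - 1\right) W = -9 + 2 W$)
$- Y{\left(-18,28 \right)} = - (-9 + 2 \cdot 28) = - (-9 + 56) = \left(-1\right) 47 = -47$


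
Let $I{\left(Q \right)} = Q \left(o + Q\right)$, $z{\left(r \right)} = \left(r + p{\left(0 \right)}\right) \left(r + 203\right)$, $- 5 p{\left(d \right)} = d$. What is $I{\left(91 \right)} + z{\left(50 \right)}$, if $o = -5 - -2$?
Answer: $20658$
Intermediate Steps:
$p{\left(d \right)} = - \frac{d}{5}$
$o = -3$ ($o = -5 + 2 = -3$)
$z{\left(r \right)} = r \left(203 + r\right)$ ($z{\left(r \right)} = \left(r - 0\right) \left(r + 203\right) = \left(r + 0\right) \left(203 + r\right) = r \left(203 + r\right)$)
$I{\left(Q \right)} = Q \left(-3 + Q\right)$
$I{\left(91 \right)} + z{\left(50 \right)} = 91 \left(-3 + 91\right) + 50 \left(203 + 50\right) = 91 \cdot 88 + 50 \cdot 253 = 8008 + 12650 = 20658$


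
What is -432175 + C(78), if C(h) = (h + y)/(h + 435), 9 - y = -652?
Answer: -221705036/513 ≈ -4.3217e+5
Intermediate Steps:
y = 661 (y = 9 - 1*(-652) = 9 + 652 = 661)
C(h) = (661 + h)/(435 + h) (C(h) = (h + 661)/(h + 435) = (661 + h)/(435 + h))
-432175 + C(78) = -432175 + (661 + 78)/(435 + 78) = -432175 + 739/513 = -221705036/513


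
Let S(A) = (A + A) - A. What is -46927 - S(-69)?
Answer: -46858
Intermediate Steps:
S(A) = A (S(A) = 2*A - A = A)
-46927 - S(-69) = -46927 - 1*(-69) = -46927 + 69 = -46858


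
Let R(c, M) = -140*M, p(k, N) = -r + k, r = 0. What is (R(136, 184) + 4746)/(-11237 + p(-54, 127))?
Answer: 3002/1613 ≈ 1.8611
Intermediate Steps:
p(k, N) = k (p(k, N) = -1*0 + k = 0 + k = k)
(R(136, 184) + 4746)/(-11237 + p(-54, 127)) = (-140*184 + 4746)/(-11237 - 54) = (-25760 + 4746)/(-11291) = -21014*(-1/11291) = 3002/1613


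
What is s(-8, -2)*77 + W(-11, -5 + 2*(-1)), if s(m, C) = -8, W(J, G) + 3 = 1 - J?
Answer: -607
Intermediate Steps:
W(J, G) = -2 - J (W(J, G) = -3 + (1 - J) = -2 - J)
s(-8, -2)*77 + W(-11, -5 + 2*(-1)) = -8*77 + (-2 - 1*(-11)) = -616 + (-2 + 11) = -616 + 9 = -607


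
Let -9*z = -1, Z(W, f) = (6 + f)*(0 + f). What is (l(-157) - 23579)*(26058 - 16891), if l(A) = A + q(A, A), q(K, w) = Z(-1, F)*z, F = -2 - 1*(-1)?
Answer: -1958337043/9 ≈ -2.1759e+8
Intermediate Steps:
F = -1 (F = -2 + 1 = -1)
Z(W, f) = f*(6 + f) (Z(W, f) = (6 + f)*f = f*(6 + f))
z = ⅑ (z = -⅑*(-1) = ⅑ ≈ 0.11111)
q(K, w) = -5/9 (q(K, w) = -(6 - 1)*(⅑) = -1*5*(⅑) = -5*⅑ = -5/9)
l(A) = -5/9 + A (l(A) = A - 5/9 = -5/9 + A)
(l(-157) - 23579)*(26058 - 16891) = ((-5/9 - 157) - 23579)*(26058 - 16891) = (-1418/9 - 23579)*9167 = -213629/9*9167 = -1958337043/9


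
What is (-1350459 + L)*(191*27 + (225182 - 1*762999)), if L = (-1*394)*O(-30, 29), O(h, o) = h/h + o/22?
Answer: 7918042035360/11 ≈ 7.1982e+11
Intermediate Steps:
O(h, o) = 1 + o/22 (O(h, o) = 1 + o*(1/22) = 1 + o/22)
L = -10047/11 (L = (-1*394)*(1 + (1/22)*29) = -394*(1 + 29/22) = -394*51/22 = -10047/11 ≈ -913.36)
(-1350459 + L)*(191*27 + (225182 - 1*762999)) = (-1350459 - 10047/11)*(191*27 + (225182 - 1*762999)) = -14865096*(5157 + (225182 - 762999))/11 = -14865096*(5157 - 537817)/11 = -14865096/11*(-532660) = 7918042035360/11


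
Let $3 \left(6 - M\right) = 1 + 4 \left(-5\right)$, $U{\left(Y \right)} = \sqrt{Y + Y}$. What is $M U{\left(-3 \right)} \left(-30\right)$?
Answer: $- 370 i \sqrt{6} \approx - 906.31 i$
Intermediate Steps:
$U{\left(Y \right)} = \sqrt{2} \sqrt{Y}$ ($U{\left(Y \right)} = \sqrt{2 Y} = \sqrt{2} \sqrt{Y}$)
$M = \frac{37}{3}$ ($M = 6 - \frac{1 + 4 \left(-5\right)}{3} = 6 - \frac{1 - 20}{3} = 6 - - \frac{19}{3} = 6 + \frac{19}{3} = \frac{37}{3} \approx 12.333$)
$M U{\left(-3 \right)} \left(-30\right) = \frac{37 \sqrt{2} \sqrt{-3}}{3} \left(-30\right) = \frac{37 \sqrt{2} i \sqrt{3}}{3} \left(-30\right) = \frac{37 i \sqrt{6}}{3} \left(-30\right) = - 370 i \sqrt{6}$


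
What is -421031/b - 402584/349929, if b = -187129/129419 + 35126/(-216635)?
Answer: 1376884495244943822293/5258810312365887 ≈ 2.6182e+5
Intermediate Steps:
b = -45084662709/28036685065 (b = -187129*1/129419 + 35126*(-1/216635) = -187129/129419 - 35126/216635 = -45084662709/28036685065 ≈ -1.6081)
-421031/b - 402584/349929 = -421031/(-45084662709/28036685065) - 402584/349929 = -421031*(-28036685065/45084662709) - 402584*1/349929 = 11804313549602015/45084662709 - 402584/349929 = 1376884495244943822293/5258810312365887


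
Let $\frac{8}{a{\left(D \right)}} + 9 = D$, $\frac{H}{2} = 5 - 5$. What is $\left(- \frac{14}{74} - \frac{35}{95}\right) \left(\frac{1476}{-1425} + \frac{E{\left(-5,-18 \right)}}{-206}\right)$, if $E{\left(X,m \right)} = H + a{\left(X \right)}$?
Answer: $\frac{19811792}{34394275} \approx 0.57602$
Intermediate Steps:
$H = 0$ ($H = 2 \left(5 - 5\right) = 2 \cdot 0 = 0$)
$a{\left(D \right)} = \frac{8}{-9 + D}$
$E{\left(X,m \right)} = \frac{8}{-9 + X}$ ($E{\left(X,m \right)} = 0 + \frac{8}{-9 + X} = \frac{8}{-9 + X}$)
$\left(- \frac{14}{74} - \frac{35}{95}\right) \left(\frac{1476}{-1425} + \frac{E{\left(-5,-18 \right)}}{-206}\right) = \left(- \frac{14}{74} - \frac{35}{95}\right) \left(\frac{1476}{-1425} + \frac{8 \frac{1}{-9 - 5}}{-206}\right) = \left(\left(-14\right) \frac{1}{74} - \frac{7}{19}\right) \left(1476 \left(- \frac{1}{1425}\right) + \frac{8}{-14} \left(- \frac{1}{206}\right)\right) = \left(- \frac{7}{37} - \frac{7}{19}\right) \left(- \frac{492}{475} + 8 \left(- \frac{1}{14}\right) \left(- \frac{1}{206}\right)\right) = - \frac{392 \left(- \frac{492}{475} - - \frac{2}{721}\right)}{703} = - \frac{392 \left(- \frac{492}{475} + \frac{2}{721}\right)}{703} = \left(- \frac{392}{703}\right) \left(- \frac{353782}{342475}\right) = \frac{19811792}{34394275}$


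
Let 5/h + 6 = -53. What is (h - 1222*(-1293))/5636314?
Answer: 93222709/332542526 ≈ 0.28033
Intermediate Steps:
h = -5/59 (h = 5/(-6 - 53) = 5/(-59) = 5*(-1/59) = -5/59 ≈ -0.084746)
(h - 1222*(-1293))/5636314 = (-5/59 - 1222*(-1293))/5636314 = (-5/59 + 1580046)*(1/5636314) = (93222709/59)*(1/5636314) = 93222709/332542526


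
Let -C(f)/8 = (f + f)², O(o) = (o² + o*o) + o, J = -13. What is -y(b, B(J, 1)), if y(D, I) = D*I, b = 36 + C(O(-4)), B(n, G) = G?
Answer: 25052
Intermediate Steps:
O(o) = o + 2*o² (O(o) = (o² + o²) + o = 2*o² + o = o + 2*o²)
C(f) = -32*f² (C(f) = -8*(f + f)² = -8*4*f² = -32*f²)
b = -25052 (b = 36 - 32*16*(1 + 2*(-4))² = 36 - 32*16*(1 - 8)² = 36 - 32*(-4*(-7))² = 36 - 32*28² = 36 - 32*784 = 36 - 25088 = -25052)
-y(b, B(J, 1)) = -(-25052) = -1*(-25052) = 25052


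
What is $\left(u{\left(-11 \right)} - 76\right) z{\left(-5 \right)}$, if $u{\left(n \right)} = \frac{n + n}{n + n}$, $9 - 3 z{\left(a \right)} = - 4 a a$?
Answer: $-2725$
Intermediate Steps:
$z{\left(a \right)} = 3 + \frac{4 a^{2}}{3}$ ($z{\left(a \right)} = 3 - \frac{- 4 a a}{3} = 3 - \frac{\left(-4\right) a^{2}}{3} = 3 + \frac{4 a^{2}}{3}$)
$u{\left(n \right)} = 1$ ($u{\left(n \right)} = \frac{2 n}{2 n} = 2 n \frac{1}{2 n} = 1$)
$\left(u{\left(-11 \right)} - 76\right) z{\left(-5 \right)} = \left(1 - 76\right) \left(3 + \frac{4 \left(-5\right)^{2}}{3}\right) = - 75 \left(3 + \frac{4}{3} \cdot 25\right) = - 75 \left(3 + \frac{100}{3}\right) = \left(-75\right) \frac{109}{3} = -2725$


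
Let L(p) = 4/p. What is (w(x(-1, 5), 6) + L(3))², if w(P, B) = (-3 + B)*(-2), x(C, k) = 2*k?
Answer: 196/9 ≈ 21.778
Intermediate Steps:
w(P, B) = 6 - 2*B
(w(x(-1, 5), 6) + L(3))² = ((6 - 2*6) + 4/3)² = ((6 - 12) + 4*(⅓))² = (-6 + 4/3)² = (-14/3)² = 196/9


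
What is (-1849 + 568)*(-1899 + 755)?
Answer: 1465464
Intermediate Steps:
(-1849 + 568)*(-1899 + 755) = -1281*(-1144) = 1465464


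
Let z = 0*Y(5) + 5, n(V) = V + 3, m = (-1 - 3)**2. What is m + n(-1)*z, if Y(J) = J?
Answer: 26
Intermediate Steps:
m = 16 (m = (-4)**2 = 16)
n(V) = 3 + V
z = 5 (z = 0*5 + 5 = 0 + 5 = 5)
m + n(-1)*z = 16 + (3 - 1)*5 = 16 + 2*5 = 16 + 10 = 26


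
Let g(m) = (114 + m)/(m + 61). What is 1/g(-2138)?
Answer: 2077/2024 ≈ 1.0262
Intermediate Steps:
g(m) = (114 + m)/(61 + m)
1/g(-2138) = 1/((114 - 2138)/(61 - 2138)) = 1/(-2024/(-2077)) = 1/(-1/2077*(-2024)) = 1/(2024/2077) = 2077/2024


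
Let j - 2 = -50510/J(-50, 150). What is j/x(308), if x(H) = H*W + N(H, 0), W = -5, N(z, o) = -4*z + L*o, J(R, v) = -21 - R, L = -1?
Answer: 12613/20097 ≈ 0.62761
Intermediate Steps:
N(z, o) = -o - 4*z (N(z, o) = -4*z - o = -o - 4*z)
j = -50452/29 (j = 2 - 50510/(-21 - 1*(-50)) = 2 - 50510/(-21 + 50) = 2 - 50510/29 = -50452/29 ≈ -1739.7)
x(H) = -9*H (x(H) = H*(-5) + (-1*0 - 4*H) = -5*H + (0 - 4*H) = -5*H - 4*H = -9*H)
j/x(308) = -50452/(29*((-9*308))) = -50452/29/(-2772) = -50452/29*(-1/2772) = 12613/20097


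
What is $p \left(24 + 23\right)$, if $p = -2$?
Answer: $-94$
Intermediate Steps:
$p \left(24 + 23\right) = - 2 \left(24 + 23\right) = \left(-2\right) 47 = -94$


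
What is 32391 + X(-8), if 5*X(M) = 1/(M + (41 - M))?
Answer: 6640156/205 ≈ 32391.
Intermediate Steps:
X(M) = 1/205 (X(M) = 1/(5*(M + (41 - M))) = (⅕)/41 = (⅕)*(1/41) = 1/205)
32391 + X(-8) = 32391 + 1/205 = 6640156/205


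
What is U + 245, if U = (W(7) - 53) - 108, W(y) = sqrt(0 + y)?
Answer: 84 + sqrt(7) ≈ 86.646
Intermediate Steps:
W(y) = sqrt(y)
U = -161 + sqrt(7) (U = (sqrt(7) - 53) - 108 = (-53 + sqrt(7)) - 108 = -161 + sqrt(7) ≈ -158.35)
U + 245 = (-161 + sqrt(7)) + 245 = 84 + sqrt(7)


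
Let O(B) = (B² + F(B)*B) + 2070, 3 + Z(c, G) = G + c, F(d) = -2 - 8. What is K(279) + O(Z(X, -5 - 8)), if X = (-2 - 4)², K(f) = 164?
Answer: 2434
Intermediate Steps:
F(d) = -10
X = 36 (X = (-6)² = 36)
Z(c, G) = -3 + G + c (Z(c, G) = -3 + (G + c) = -3 + G + c)
O(B) = 2070 + B² - 10*B (O(B) = (B² - 10*B) + 2070 = 2070 + B² - 10*B)
K(279) + O(Z(X, -5 - 8)) = 164 + (2070 + (-3 + (-5 - 8) + 36)² - 10*(-3 + (-5 - 8) + 36)) = 164 + (2070 + (-3 - 13 + 36)² - 10*(-3 - 13 + 36)) = 164 + (2070 + 20² - 10*20) = 164 + (2070 + 400 - 200) = 164 + 2270 = 2434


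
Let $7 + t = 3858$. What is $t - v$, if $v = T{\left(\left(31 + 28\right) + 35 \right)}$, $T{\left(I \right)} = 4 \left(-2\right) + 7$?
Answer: $3852$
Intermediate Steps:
$t = 3851$ ($t = -7 + 3858 = 3851$)
$T{\left(I \right)} = -1$ ($T{\left(I \right)} = -8 + 7 = -1$)
$v = -1$
$t - v = 3851 - -1 = 3851 + 1 = 3852$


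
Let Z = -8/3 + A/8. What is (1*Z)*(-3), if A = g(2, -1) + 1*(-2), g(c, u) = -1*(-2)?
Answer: 8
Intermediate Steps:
g(c, u) = 2
A = 0 (A = 2 + 1*(-2) = 2 - 2 = 0)
Z = -8/3 (Z = -8/3 + 0/8 = -8*⅓ + 0*(⅛) = -8/3 + 0 = -8/3 ≈ -2.6667)
(1*Z)*(-3) = (1*(-8/3))*(-3) = -8/3*(-3) = 8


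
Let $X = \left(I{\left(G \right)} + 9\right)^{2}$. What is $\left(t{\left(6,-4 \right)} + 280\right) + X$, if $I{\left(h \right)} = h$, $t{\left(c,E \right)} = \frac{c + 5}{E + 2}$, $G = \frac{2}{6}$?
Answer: $\frac{6509}{18} \approx 361.61$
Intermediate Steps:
$G = \frac{1}{3}$ ($G = 2 \cdot \frac{1}{6} = \frac{1}{3} \approx 0.33333$)
$t{\left(c,E \right)} = \frac{5 + c}{2 + E}$
$X = \frac{784}{9}$ ($X = \left(\frac{1}{3} + 9\right)^{2} = \left(\frac{28}{3}\right)^{2} = \frac{784}{9} \approx 87.111$)
$\left(t{\left(6,-4 \right)} + 280\right) + X = \left(\frac{5 + 6}{2 - 4} + 280\right) + \frac{784}{9} = \left(\frac{1}{-2} \cdot 11 + 280\right) + \frac{784}{9} = \left(\left(- \frac{1}{2}\right) 11 + 280\right) + \frac{784}{9} = \left(- \frac{11}{2} + 280\right) + \frac{784}{9} = \frac{549}{2} + \frac{784}{9} = \frac{6509}{18}$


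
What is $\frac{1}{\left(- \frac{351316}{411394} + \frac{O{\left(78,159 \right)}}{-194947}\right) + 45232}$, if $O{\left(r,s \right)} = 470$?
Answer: $\frac{40100013059}{1813769450006972} \approx 2.2109 \cdot 10^{-5}$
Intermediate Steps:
$\frac{1}{\left(- \frac{351316}{411394} + \frac{O{\left(78,159 \right)}}{-194947}\right) + 45232} = \frac{1}{\left(- \frac{351316}{411394} + \frac{470}{-194947}\right) + 45232} = \frac{1}{\left(\left(-351316\right) \frac{1}{411394} + 470 \left(- \frac{1}{194947}\right)\right) + 45232} = \frac{1}{\left(- \frac{175658}{205697} - \frac{470}{194947}\right) + 45232} = \frac{1}{- \frac{34340677716}{40100013059} + 45232} = \frac{1}{\frac{1813769450006972}{40100013059}} = \frac{40100013059}{1813769450006972}$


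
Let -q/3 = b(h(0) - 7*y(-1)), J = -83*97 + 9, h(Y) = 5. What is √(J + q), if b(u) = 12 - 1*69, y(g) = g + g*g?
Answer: I*√7871 ≈ 88.719*I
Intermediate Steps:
y(g) = g + g²
b(u) = -57 (b(u) = 12 - 69 = -57)
J = -8042 (J = -8051 + 9 = -8042)
q = 171 (q = -3*(-57) = 171)
√(J + q) = √(-8042 + 171) = √(-7871) = I*√7871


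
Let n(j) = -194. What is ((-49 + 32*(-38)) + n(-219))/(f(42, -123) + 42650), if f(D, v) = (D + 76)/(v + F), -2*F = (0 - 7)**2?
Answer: -7295/213246 ≈ -0.034209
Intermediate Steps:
F = -49/2 (F = -(0 - 7)**2/2 = -1/2*(-7)**2 = -1/2*49 = -49/2 ≈ -24.500)
f(D, v) = (76 + D)/(-49/2 + v) (f(D, v) = (D + 76)/(v - 49/2) = (76 + D)/(-49/2 + v))
((-49 + 32*(-38)) + n(-219))/(f(42, -123) + 42650) = ((-49 + 32*(-38)) - 194)/(2*(76 + 42)/(-49 + 2*(-123)) + 42650) = ((-49 - 1216) - 194)/(2*118/(-49 - 246) + 42650) = (-1265 - 194)/(2*118/(-295) + 42650) = -1459/(2*(-1/295)*118 + 42650) = -1459/(-4/5 + 42650) = -1459/213246/5 = -1459*5/213246 = -7295/213246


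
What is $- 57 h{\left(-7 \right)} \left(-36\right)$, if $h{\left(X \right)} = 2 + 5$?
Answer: $14364$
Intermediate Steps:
$h{\left(X \right)} = 7$
$- 57 h{\left(-7 \right)} \left(-36\right) = \left(-57\right) 7 \left(-36\right) = \left(-399\right) \left(-36\right) = 14364$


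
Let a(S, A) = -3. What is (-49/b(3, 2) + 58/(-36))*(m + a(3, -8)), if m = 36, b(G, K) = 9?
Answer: -1397/6 ≈ -232.83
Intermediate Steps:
(-49/b(3, 2) + 58/(-36))*(m + a(3, -8)) = (-49/9 + 58/(-36))*(36 - 3) = (-49*⅑ + 58*(-1/36))*33 = (-49/9 - 29/18)*33 = -127/18*33 = -1397/6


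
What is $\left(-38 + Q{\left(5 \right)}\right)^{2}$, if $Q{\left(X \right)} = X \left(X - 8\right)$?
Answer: $2809$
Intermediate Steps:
$Q{\left(X \right)} = X \left(-8 + X\right)$
$\left(-38 + Q{\left(5 \right)}\right)^{2} = \left(-38 + 5 \left(-8 + 5\right)\right)^{2} = \left(-38 + 5 \left(-3\right)\right)^{2} = \left(-38 - 15\right)^{2} = \left(-53\right)^{2} = 2809$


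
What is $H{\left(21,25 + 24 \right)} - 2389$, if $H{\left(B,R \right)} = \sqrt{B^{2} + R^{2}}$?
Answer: $-2389 + 7 \sqrt{58} \approx -2335.7$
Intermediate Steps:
$H{\left(21,25 + 24 \right)} - 2389 = \sqrt{21^{2} + \left(25 + 24\right)^{2}} - 2389 = \sqrt{441 + 49^{2}} - 2389 = \sqrt{441 + 2401} - 2389 = \sqrt{2842} - 2389 = 7 \sqrt{58} - 2389 = -2389 + 7 \sqrt{58}$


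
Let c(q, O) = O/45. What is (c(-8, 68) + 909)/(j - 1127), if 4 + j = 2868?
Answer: 40973/78165 ≈ 0.52419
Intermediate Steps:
j = 2864 (j = -4 + 2868 = 2864)
c(q, O) = O/45 (c(q, O) = O*(1/45) = O/45)
(c(-8, 68) + 909)/(j - 1127) = ((1/45)*68 + 909)/(2864 - 1127) = (68/45 + 909)/1737 = (40973/45)*(1/1737) = 40973/78165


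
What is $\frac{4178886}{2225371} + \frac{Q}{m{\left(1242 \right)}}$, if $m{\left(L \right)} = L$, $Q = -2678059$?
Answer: $- \frac{5954484658477}{2763910782} \approx -2154.4$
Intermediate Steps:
$\frac{4178886}{2225371} + \frac{Q}{m{\left(1242 \right)}} = \frac{4178886}{2225371} - \frac{2678059}{1242} = - \frac{5954484658477}{2763910782}$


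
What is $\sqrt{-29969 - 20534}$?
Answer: $i \sqrt{50503} \approx 224.73 i$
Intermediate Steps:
$\sqrt{-29969 - 20534} = \sqrt{-50503} = i \sqrt{50503}$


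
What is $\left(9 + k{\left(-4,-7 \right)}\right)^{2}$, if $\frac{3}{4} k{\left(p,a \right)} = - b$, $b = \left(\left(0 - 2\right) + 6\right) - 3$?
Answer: $\frac{529}{9} \approx 58.778$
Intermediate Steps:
$b = 1$ ($b = \left(-2 + 6\right) - 3 = 4 - 3 = 1$)
$k{\left(p,a \right)} = - \frac{4}{3}$ ($k{\left(p,a \right)} = \frac{4 \left(\left(-1\right) 1\right)}{3} = \frac{4}{3} \left(-1\right) = - \frac{4}{3}$)
$\left(9 + k{\left(-4,-7 \right)}\right)^{2} = \left(9 - \frac{4}{3}\right)^{2} = \left(\frac{23}{3}\right)^{2} = \frac{529}{9}$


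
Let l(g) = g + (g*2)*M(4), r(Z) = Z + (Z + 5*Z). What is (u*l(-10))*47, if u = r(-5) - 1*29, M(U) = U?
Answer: 270720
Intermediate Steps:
r(Z) = 7*Z (r(Z) = Z + 6*Z = 7*Z)
u = -64 (u = 7*(-5) - 1*29 = -35 - 29 = -64)
l(g) = 9*g (l(g) = g + (g*2)*4 = g + (2*g)*4 = g + 8*g = 9*g)
(u*l(-10))*47 = -576*(-10)*47 = -64*(-90)*47 = 5760*47 = 270720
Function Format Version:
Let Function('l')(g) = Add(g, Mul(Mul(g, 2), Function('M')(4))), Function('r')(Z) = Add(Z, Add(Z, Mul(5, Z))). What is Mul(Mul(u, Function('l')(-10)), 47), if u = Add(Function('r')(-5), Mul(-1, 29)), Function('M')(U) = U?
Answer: 270720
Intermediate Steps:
Function('r')(Z) = Mul(7, Z) (Function('r')(Z) = Add(Z, Mul(6, Z)) = Mul(7, Z))
u = -64 (u = Add(Mul(7, -5), Mul(-1, 29)) = Add(-35, -29) = -64)
Function('l')(g) = Mul(9, g) (Function('l')(g) = Add(g, Mul(Mul(g, 2), 4)) = Add(g, Mul(Mul(2, g), 4)) = Add(g, Mul(8, g)) = Mul(9, g))
Mul(Mul(u, Function('l')(-10)), 47) = Mul(Mul(-64, Mul(9, -10)), 47) = Mul(Mul(-64, -90), 47) = Mul(5760, 47) = 270720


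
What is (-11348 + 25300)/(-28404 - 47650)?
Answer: -6976/38027 ≈ -0.18345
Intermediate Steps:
(-11348 + 25300)/(-28404 - 47650) = 13952/(-76054) = 13952*(-1/76054) = -6976/38027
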